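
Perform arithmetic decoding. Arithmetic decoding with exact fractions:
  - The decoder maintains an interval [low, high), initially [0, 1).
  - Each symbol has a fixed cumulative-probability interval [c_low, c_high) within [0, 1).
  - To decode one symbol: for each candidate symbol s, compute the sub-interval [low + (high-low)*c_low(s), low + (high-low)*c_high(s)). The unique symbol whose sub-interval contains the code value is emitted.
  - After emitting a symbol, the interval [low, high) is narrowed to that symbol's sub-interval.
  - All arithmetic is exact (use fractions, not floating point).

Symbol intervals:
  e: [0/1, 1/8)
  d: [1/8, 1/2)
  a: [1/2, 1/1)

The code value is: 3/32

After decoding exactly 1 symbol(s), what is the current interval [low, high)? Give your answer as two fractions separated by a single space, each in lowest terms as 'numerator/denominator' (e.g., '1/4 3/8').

Step 1: interval [0/1, 1/1), width = 1/1 - 0/1 = 1/1
  'e': [0/1 + 1/1*0/1, 0/1 + 1/1*1/8) = [0/1, 1/8) <- contains code 3/32
  'd': [0/1 + 1/1*1/8, 0/1 + 1/1*1/2) = [1/8, 1/2)
  'a': [0/1 + 1/1*1/2, 0/1 + 1/1*1/1) = [1/2, 1/1)
  emit 'e', narrow to [0/1, 1/8)

Answer: 0/1 1/8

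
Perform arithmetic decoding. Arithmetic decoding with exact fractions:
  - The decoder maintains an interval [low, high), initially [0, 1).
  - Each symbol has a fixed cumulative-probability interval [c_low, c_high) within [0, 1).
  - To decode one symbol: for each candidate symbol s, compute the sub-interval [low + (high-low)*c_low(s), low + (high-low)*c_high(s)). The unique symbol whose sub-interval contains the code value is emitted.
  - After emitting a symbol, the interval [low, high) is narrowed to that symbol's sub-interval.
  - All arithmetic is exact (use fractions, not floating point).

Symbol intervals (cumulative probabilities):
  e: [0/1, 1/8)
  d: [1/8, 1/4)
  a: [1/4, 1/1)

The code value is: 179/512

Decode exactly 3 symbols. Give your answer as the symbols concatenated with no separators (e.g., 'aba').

Step 1: interval [0/1, 1/1), width = 1/1 - 0/1 = 1/1
  'e': [0/1 + 1/1*0/1, 0/1 + 1/1*1/8) = [0/1, 1/8)
  'd': [0/1 + 1/1*1/8, 0/1 + 1/1*1/4) = [1/8, 1/4)
  'a': [0/1 + 1/1*1/4, 0/1 + 1/1*1/1) = [1/4, 1/1) <- contains code 179/512
  emit 'a', narrow to [1/4, 1/1)
Step 2: interval [1/4, 1/1), width = 1/1 - 1/4 = 3/4
  'e': [1/4 + 3/4*0/1, 1/4 + 3/4*1/8) = [1/4, 11/32)
  'd': [1/4 + 3/4*1/8, 1/4 + 3/4*1/4) = [11/32, 7/16) <- contains code 179/512
  'a': [1/4 + 3/4*1/4, 1/4 + 3/4*1/1) = [7/16, 1/1)
  emit 'd', narrow to [11/32, 7/16)
Step 3: interval [11/32, 7/16), width = 7/16 - 11/32 = 3/32
  'e': [11/32 + 3/32*0/1, 11/32 + 3/32*1/8) = [11/32, 91/256) <- contains code 179/512
  'd': [11/32 + 3/32*1/8, 11/32 + 3/32*1/4) = [91/256, 47/128)
  'a': [11/32 + 3/32*1/4, 11/32 + 3/32*1/1) = [47/128, 7/16)
  emit 'e', narrow to [11/32, 91/256)

Answer: ade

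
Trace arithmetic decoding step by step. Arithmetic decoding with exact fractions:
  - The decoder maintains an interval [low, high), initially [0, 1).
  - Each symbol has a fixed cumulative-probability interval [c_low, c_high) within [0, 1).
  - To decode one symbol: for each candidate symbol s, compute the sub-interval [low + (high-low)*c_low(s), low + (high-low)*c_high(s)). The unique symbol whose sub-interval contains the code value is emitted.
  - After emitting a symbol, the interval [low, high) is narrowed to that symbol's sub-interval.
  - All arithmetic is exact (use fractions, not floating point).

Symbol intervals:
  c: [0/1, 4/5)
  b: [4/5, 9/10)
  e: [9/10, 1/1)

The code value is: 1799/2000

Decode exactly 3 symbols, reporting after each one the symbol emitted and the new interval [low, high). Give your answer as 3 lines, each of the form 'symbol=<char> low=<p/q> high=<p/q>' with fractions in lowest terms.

Step 1: interval [0/1, 1/1), width = 1/1 - 0/1 = 1/1
  'c': [0/1 + 1/1*0/1, 0/1 + 1/1*4/5) = [0/1, 4/5)
  'b': [0/1 + 1/1*4/5, 0/1 + 1/1*9/10) = [4/5, 9/10) <- contains code 1799/2000
  'e': [0/1 + 1/1*9/10, 0/1 + 1/1*1/1) = [9/10, 1/1)
  emit 'b', narrow to [4/5, 9/10)
Step 2: interval [4/5, 9/10), width = 9/10 - 4/5 = 1/10
  'c': [4/5 + 1/10*0/1, 4/5 + 1/10*4/5) = [4/5, 22/25)
  'b': [4/5 + 1/10*4/5, 4/5 + 1/10*9/10) = [22/25, 89/100)
  'e': [4/5 + 1/10*9/10, 4/5 + 1/10*1/1) = [89/100, 9/10) <- contains code 1799/2000
  emit 'e', narrow to [89/100, 9/10)
Step 3: interval [89/100, 9/10), width = 9/10 - 89/100 = 1/100
  'c': [89/100 + 1/100*0/1, 89/100 + 1/100*4/5) = [89/100, 449/500)
  'b': [89/100 + 1/100*4/5, 89/100 + 1/100*9/10) = [449/500, 899/1000)
  'e': [89/100 + 1/100*9/10, 89/100 + 1/100*1/1) = [899/1000, 9/10) <- contains code 1799/2000
  emit 'e', narrow to [899/1000, 9/10)

Answer: symbol=b low=4/5 high=9/10
symbol=e low=89/100 high=9/10
symbol=e low=899/1000 high=9/10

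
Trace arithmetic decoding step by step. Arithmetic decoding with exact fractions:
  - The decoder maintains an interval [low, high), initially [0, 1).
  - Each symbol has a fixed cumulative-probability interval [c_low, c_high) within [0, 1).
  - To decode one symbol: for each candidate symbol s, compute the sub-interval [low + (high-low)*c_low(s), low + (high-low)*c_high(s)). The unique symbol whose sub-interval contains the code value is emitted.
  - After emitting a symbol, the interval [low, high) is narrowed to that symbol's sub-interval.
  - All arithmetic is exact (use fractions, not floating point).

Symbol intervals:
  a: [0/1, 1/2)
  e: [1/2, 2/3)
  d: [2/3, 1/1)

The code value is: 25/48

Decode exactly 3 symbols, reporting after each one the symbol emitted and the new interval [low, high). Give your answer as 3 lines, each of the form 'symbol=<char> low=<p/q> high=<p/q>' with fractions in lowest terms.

Answer: symbol=e low=1/2 high=2/3
symbol=a low=1/2 high=7/12
symbol=a low=1/2 high=13/24

Derivation:
Step 1: interval [0/1, 1/1), width = 1/1 - 0/1 = 1/1
  'a': [0/1 + 1/1*0/1, 0/1 + 1/1*1/2) = [0/1, 1/2)
  'e': [0/1 + 1/1*1/2, 0/1 + 1/1*2/3) = [1/2, 2/3) <- contains code 25/48
  'd': [0/1 + 1/1*2/3, 0/1 + 1/1*1/1) = [2/3, 1/1)
  emit 'e', narrow to [1/2, 2/3)
Step 2: interval [1/2, 2/3), width = 2/3 - 1/2 = 1/6
  'a': [1/2 + 1/6*0/1, 1/2 + 1/6*1/2) = [1/2, 7/12) <- contains code 25/48
  'e': [1/2 + 1/6*1/2, 1/2 + 1/6*2/3) = [7/12, 11/18)
  'd': [1/2 + 1/6*2/3, 1/2 + 1/6*1/1) = [11/18, 2/3)
  emit 'a', narrow to [1/2, 7/12)
Step 3: interval [1/2, 7/12), width = 7/12 - 1/2 = 1/12
  'a': [1/2 + 1/12*0/1, 1/2 + 1/12*1/2) = [1/2, 13/24) <- contains code 25/48
  'e': [1/2 + 1/12*1/2, 1/2 + 1/12*2/3) = [13/24, 5/9)
  'd': [1/2 + 1/12*2/3, 1/2 + 1/12*1/1) = [5/9, 7/12)
  emit 'a', narrow to [1/2, 13/24)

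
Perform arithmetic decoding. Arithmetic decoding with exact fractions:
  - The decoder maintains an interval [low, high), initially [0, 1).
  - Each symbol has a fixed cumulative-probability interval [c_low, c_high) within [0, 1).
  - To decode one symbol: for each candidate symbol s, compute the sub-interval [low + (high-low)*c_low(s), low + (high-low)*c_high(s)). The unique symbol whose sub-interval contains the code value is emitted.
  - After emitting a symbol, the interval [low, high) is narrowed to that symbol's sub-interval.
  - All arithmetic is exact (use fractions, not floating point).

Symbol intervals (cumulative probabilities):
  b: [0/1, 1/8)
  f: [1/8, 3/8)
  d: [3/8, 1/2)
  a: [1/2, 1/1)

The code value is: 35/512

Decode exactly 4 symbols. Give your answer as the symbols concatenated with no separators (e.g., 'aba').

Step 1: interval [0/1, 1/1), width = 1/1 - 0/1 = 1/1
  'b': [0/1 + 1/1*0/1, 0/1 + 1/1*1/8) = [0/1, 1/8) <- contains code 35/512
  'f': [0/1 + 1/1*1/8, 0/1 + 1/1*3/8) = [1/8, 3/8)
  'd': [0/1 + 1/1*3/8, 0/1 + 1/1*1/2) = [3/8, 1/2)
  'a': [0/1 + 1/1*1/2, 0/1 + 1/1*1/1) = [1/2, 1/1)
  emit 'b', narrow to [0/1, 1/8)
Step 2: interval [0/1, 1/8), width = 1/8 - 0/1 = 1/8
  'b': [0/1 + 1/8*0/1, 0/1 + 1/8*1/8) = [0/1, 1/64)
  'f': [0/1 + 1/8*1/8, 0/1 + 1/8*3/8) = [1/64, 3/64)
  'd': [0/1 + 1/8*3/8, 0/1 + 1/8*1/2) = [3/64, 1/16)
  'a': [0/1 + 1/8*1/2, 0/1 + 1/8*1/1) = [1/16, 1/8) <- contains code 35/512
  emit 'a', narrow to [1/16, 1/8)
Step 3: interval [1/16, 1/8), width = 1/8 - 1/16 = 1/16
  'b': [1/16 + 1/16*0/1, 1/16 + 1/16*1/8) = [1/16, 9/128) <- contains code 35/512
  'f': [1/16 + 1/16*1/8, 1/16 + 1/16*3/8) = [9/128, 11/128)
  'd': [1/16 + 1/16*3/8, 1/16 + 1/16*1/2) = [11/128, 3/32)
  'a': [1/16 + 1/16*1/2, 1/16 + 1/16*1/1) = [3/32, 1/8)
  emit 'b', narrow to [1/16, 9/128)
Step 4: interval [1/16, 9/128), width = 9/128 - 1/16 = 1/128
  'b': [1/16 + 1/128*0/1, 1/16 + 1/128*1/8) = [1/16, 65/1024)
  'f': [1/16 + 1/128*1/8, 1/16 + 1/128*3/8) = [65/1024, 67/1024)
  'd': [1/16 + 1/128*3/8, 1/16 + 1/128*1/2) = [67/1024, 17/256)
  'a': [1/16 + 1/128*1/2, 1/16 + 1/128*1/1) = [17/256, 9/128) <- contains code 35/512
  emit 'a', narrow to [17/256, 9/128)

Answer: baba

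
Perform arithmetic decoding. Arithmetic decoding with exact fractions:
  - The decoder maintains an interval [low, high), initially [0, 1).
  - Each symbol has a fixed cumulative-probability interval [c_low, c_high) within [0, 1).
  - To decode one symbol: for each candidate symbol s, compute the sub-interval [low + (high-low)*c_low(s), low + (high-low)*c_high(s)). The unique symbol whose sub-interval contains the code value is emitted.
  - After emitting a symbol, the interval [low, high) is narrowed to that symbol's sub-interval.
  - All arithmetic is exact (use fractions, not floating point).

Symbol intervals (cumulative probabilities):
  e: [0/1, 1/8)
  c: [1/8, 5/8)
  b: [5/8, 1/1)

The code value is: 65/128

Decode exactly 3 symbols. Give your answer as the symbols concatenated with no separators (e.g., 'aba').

Answer: cbc

Derivation:
Step 1: interval [0/1, 1/1), width = 1/1 - 0/1 = 1/1
  'e': [0/1 + 1/1*0/1, 0/1 + 1/1*1/8) = [0/1, 1/8)
  'c': [0/1 + 1/1*1/8, 0/1 + 1/1*5/8) = [1/8, 5/8) <- contains code 65/128
  'b': [0/1 + 1/1*5/8, 0/1 + 1/1*1/1) = [5/8, 1/1)
  emit 'c', narrow to [1/8, 5/8)
Step 2: interval [1/8, 5/8), width = 5/8 - 1/8 = 1/2
  'e': [1/8 + 1/2*0/1, 1/8 + 1/2*1/8) = [1/8, 3/16)
  'c': [1/8 + 1/2*1/8, 1/8 + 1/2*5/8) = [3/16, 7/16)
  'b': [1/8 + 1/2*5/8, 1/8 + 1/2*1/1) = [7/16, 5/8) <- contains code 65/128
  emit 'b', narrow to [7/16, 5/8)
Step 3: interval [7/16, 5/8), width = 5/8 - 7/16 = 3/16
  'e': [7/16 + 3/16*0/1, 7/16 + 3/16*1/8) = [7/16, 59/128)
  'c': [7/16 + 3/16*1/8, 7/16 + 3/16*5/8) = [59/128, 71/128) <- contains code 65/128
  'b': [7/16 + 3/16*5/8, 7/16 + 3/16*1/1) = [71/128, 5/8)
  emit 'c', narrow to [59/128, 71/128)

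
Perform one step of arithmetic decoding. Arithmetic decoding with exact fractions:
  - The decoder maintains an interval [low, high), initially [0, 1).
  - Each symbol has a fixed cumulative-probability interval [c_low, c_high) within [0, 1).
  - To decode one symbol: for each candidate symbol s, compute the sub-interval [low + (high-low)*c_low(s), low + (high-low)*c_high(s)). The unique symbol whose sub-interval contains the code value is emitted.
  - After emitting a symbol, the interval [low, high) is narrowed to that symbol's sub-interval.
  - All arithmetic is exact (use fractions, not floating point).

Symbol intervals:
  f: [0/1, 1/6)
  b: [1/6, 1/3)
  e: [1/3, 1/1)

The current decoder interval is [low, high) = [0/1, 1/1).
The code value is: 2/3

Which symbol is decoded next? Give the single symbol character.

Answer: e

Derivation:
Interval width = high − low = 1/1 − 0/1 = 1/1
Scaled code = (code − low) / width = (2/3 − 0/1) / 1/1 = 2/3
  f: [0/1, 1/6) 
  b: [1/6, 1/3) 
  e: [1/3, 1/1) ← scaled code falls here ✓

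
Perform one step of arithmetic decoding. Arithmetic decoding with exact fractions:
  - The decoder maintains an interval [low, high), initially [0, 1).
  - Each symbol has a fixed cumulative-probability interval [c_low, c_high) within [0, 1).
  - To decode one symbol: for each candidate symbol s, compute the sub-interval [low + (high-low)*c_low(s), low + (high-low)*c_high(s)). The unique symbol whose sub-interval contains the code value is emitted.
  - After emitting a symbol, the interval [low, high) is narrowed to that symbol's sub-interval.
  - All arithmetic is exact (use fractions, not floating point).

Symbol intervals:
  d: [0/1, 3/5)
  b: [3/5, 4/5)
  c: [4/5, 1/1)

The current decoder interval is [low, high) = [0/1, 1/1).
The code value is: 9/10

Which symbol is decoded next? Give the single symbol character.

Answer: c

Derivation:
Interval width = high − low = 1/1 − 0/1 = 1/1
Scaled code = (code − low) / width = (9/10 − 0/1) / 1/1 = 9/10
  d: [0/1, 3/5) 
  b: [3/5, 4/5) 
  c: [4/5, 1/1) ← scaled code falls here ✓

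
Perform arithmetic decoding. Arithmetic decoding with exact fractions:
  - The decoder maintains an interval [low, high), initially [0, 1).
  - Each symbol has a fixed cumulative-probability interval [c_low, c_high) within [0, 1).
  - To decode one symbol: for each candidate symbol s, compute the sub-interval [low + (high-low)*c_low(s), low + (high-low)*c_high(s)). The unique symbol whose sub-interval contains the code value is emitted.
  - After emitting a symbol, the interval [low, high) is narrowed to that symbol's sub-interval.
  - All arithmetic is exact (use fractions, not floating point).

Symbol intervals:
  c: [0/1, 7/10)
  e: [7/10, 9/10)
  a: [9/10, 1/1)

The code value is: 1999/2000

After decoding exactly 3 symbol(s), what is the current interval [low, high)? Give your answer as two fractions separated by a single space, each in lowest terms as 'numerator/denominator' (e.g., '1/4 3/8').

Answer: 999/1000 1/1

Derivation:
Step 1: interval [0/1, 1/1), width = 1/1 - 0/1 = 1/1
  'c': [0/1 + 1/1*0/1, 0/1 + 1/1*7/10) = [0/1, 7/10)
  'e': [0/1 + 1/1*7/10, 0/1 + 1/1*9/10) = [7/10, 9/10)
  'a': [0/1 + 1/1*9/10, 0/1 + 1/1*1/1) = [9/10, 1/1) <- contains code 1999/2000
  emit 'a', narrow to [9/10, 1/1)
Step 2: interval [9/10, 1/1), width = 1/1 - 9/10 = 1/10
  'c': [9/10 + 1/10*0/1, 9/10 + 1/10*7/10) = [9/10, 97/100)
  'e': [9/10 + 1/10*7/10, 9/10 + 1/10*9/10) = [97/100, 99/100)
  'a': [9/10 + 1/10*9/10, 9/10 + 1/10*1/1) = [99/100, 1/1) <- contains code 1999/2000
  emit 'a', narrow to [99/100, 1/1)
Step 3: interval [99/100, 1/1), width = 1/1 - 99/100 = 1/100
  'c': [99/100 + 1/100*0/1, 99/100 + 1/100*7/10) = [99/100, 997/1000)
  'e': [99/100 + 1/100*7/10, 99/100 + 1/100*9/10) = [997/1000, 999/1000)
  'a': [99/100 + 1/100*9/10, 99/100 + 1/100*1/1) = [999/1000, 1/1) <- contains code 1999/2000
  emit 'a', narrow to [999/1000, 1/1)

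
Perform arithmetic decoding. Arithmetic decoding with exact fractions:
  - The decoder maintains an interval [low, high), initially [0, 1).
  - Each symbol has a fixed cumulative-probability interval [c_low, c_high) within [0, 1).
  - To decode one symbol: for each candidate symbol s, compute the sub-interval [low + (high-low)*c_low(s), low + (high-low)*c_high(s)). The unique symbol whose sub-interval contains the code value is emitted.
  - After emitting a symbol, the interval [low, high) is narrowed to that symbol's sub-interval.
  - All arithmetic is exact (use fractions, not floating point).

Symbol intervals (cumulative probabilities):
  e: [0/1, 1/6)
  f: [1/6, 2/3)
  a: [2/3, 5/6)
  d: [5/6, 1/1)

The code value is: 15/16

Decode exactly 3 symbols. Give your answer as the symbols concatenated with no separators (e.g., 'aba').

Answer: dfd

Derivation:
Step 1: interval [0/1, 1/1), width = 1/1 - 0/1 = 1/1
  'e': [0/1 + 1/1*0/1, 0/1 + 1/1*1/6) = [0/1, 1/6)
  'f': [0/1 + 1/1*1/6, 0/1 + 1/1*2/3) = [1/6, 2/3)
  'a': [0/1 + 1/1*2/3, 0/1 + 1/1*5/6) = [2/3, 5/6)
  'd': [0/1 + 1/1*5/6, 0/1 + 1/1*1/1) = [5/6, 1/1) <- contains code 15/16
  emit 'd', narrow to [5/6, 1/1)
Step 2: interval [5/6, 1/1), width = 1/1 - 5/6 = 1/6
  'e': [5/6 + 1/6*0/1, 5/6 + 1/6*1/6) = [5/6, 31/36)
  'f': [5/6 + 1/6*1/6, 5/6 + 1/6*2/3) = [31/36, 17/18) <- contains code 15/16
  'a': [5/6 + 1/6*2/3, 5/6 + 1/6*5/6) = [17/18, 35/36)
  'd': [5/6 + 1/6*5/6, 5/6 + 1/6*1/1) = [35/36, 1/1)
  emit 'f', narrow to [31/36, 17/18)
Step 3: interval [31/36, 17/18), width = 17/18 - 31/36 = 1/12
  'e': [31/36 + 1/12*0/1, 31/36 + 1/12*1/6) = [31/36, 7/8)
  'f': [31/36 + 1/12*1/6, 31/36 + 1/12*2/3) = [7/8, 11/12)
  'a': [31/36 + 1/12*2/3, 31/36 + 1/12*5/6) = [11/12, 67/72)
  'd': [31/36 + 1/12*5/6, 31/36 + 1/12*1/1) = [67/72, 17/18) <- contains code 15/16
  emit 'd', narrow to [67/72, 17/18)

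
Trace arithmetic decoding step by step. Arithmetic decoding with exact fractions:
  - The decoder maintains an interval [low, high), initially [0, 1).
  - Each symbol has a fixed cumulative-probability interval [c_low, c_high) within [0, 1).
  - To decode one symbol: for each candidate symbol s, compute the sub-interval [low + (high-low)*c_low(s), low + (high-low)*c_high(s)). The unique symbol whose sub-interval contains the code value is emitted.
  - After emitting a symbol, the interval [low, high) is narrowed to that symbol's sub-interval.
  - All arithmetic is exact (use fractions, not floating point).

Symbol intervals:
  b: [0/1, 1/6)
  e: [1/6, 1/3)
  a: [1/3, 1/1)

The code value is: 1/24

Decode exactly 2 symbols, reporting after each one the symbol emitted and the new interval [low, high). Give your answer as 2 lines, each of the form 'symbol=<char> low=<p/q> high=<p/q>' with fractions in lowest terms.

Answer: symbol=b low=0/1 high=1/6
symbol=e low=1/36 high=1/18

Derivation:
Step 1: interval [0/1, 1/1), width = 1/1 - 0/1 = 1/1
  'b': [0/1 + 1/1*0/1, 0/1 + 1/1*1/6) = [0/1, 1/6) <- contains code 1/24
  'e': [0/1 + 1/1*1/6, 0/1 + 1/1*1/3) = [1/6, 1/3)
  'a': [0/1 + 1/1*1/3, 0/1 + 1/1*1/1) = [1/3, 1/1)
  emit 'b', narrow to [0/1, 1/6)
Step 2: interval [0/1, 1/6), width = 1/6 - 0/1 = 1/6
  'b': [0/1 + 1/6*0/1, 0/1 + 1/6*1/6) = [0/1, 1/36)
  'e': [0/1 + 1/6*1/6, 0/1 + 1/6*1/3) = [1/36, 1/18) <- contains code 1/24
  'a': [0/1 + 1/6*1/3, 0/1 + 1/6*1/1) = [1/18, 1/6)
  emit 'e', narrow to [1/36, 1/18)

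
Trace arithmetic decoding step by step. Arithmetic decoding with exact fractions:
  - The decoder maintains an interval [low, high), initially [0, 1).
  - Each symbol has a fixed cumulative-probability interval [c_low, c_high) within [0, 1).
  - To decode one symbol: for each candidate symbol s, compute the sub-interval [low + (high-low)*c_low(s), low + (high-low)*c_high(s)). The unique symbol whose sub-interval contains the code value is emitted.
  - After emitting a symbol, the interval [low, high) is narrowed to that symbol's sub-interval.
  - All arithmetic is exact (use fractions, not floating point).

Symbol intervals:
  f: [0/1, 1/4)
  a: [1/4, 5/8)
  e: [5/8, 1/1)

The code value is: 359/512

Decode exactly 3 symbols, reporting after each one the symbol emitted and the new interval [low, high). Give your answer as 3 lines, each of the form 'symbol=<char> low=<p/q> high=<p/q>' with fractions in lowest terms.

Answer: symbol=e low=5/8 high=1/1
symbol=f low=5/8 high=23/32
symbol=e low=175/256 high=23/32

Derivation:
Step 1: interval [0/1, 1/1), width = 1/1 - 0/1 = 1/1
  'f': [0/1 + 1/1*0/1, 0/1 + 1/1*1/4) = [0/1, 1/4)
  'a': [0/1 + 1/1*1/4, 0/1 + 1/1*5/8) = [1/4, 5/8)
  'e': [0/1 + 1/1*5/8, 0/1 + 1/1*1/1) = [5/8, 1/1) <- contains code 359/512
  emit 'e', narrow to [5/8, 1/1)
Step 2: interval [5/8, 1/1), width = 1/1 - 5/8 = 3/8
  'f': [5/8 + 3/8*0/1, 5/8 + 3/8*1/4) = [5/8, 23/32) <- contains code 359/512
  'a': [5/8 + 3/8*1/4, 5/8 + 3/8*5/8) = [23/32, 55/64)
  'e': [5/8 + 3/8*5/8, 5/8 + 3/8*1/1) = [55/64, 1/1)
  emit 'f', narrow to [5/8, 23/32)
Step 3: interval [5/8, 23/32), width = 23/32 - 5/8 = 3/32
  'f': [5/8 + 3/32*0/1, 5/8 + 3/32*1/4) = [5/8, 83/128)
  'a': [5/8 + 3/32*1/4, 5/8 + 3/32*5/8) = [83/128, 175/256)
  'e': [5/8 + 3/32*5/8, 5/8 + 3/32*1/1) = [175/256, 23/32) <- contains code 359/512
  emit 'e', narrow to [175/256, 23/32)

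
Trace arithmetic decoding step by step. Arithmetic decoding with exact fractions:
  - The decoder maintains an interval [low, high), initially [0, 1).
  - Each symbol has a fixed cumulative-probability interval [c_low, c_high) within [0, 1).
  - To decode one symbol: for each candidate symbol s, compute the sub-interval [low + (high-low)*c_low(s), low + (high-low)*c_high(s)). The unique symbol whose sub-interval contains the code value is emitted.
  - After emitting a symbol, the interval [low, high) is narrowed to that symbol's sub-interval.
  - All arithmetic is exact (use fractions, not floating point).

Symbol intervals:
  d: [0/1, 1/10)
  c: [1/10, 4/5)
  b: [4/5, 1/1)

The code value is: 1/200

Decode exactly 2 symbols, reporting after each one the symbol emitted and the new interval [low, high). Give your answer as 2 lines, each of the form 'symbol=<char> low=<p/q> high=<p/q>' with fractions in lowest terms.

Answer: symbol=d low=0/1 high=1/10
symbol=d low=0/1 high=1/100

Derivation:
Step 1: interval [0/1, 1/1), width = 1/1 - 0/1 = 1/1
  'd': [0/1 + 1/1*0/1, 0/1 + 1/1*1/10) = [0/1, 1/10) <- contains code 1/200
  'c': [0/1 + 1/1*1/10, 0/1 + 1/1*4/5) = [1/10, 4/5)
  'b': [0/1 + 1/1*4/5, 0/1 + 1/1*1/1) = [4/5, 1/1)
  emit 'd', narrow to [0/1, 1/10)
Step 2: interval [0/1, 1/10), width = 1/10 - 0/1 = 1/10
  'd': [0/1 + 1/10*0/1, 0/1 + 1/10*1/10) = [0/1, 1/100) <- contains code 1/200
  'c': [0/1 + 1/10*1/10, 0/1 + 1/10*4/5) = [1/100, 2/25)
  'b': [0/1 + 1/10*4/5, 0/1 + 1/10*1/1) = [2/25, 1/10)
  emit 'd', narrow to [0/1, 1/100)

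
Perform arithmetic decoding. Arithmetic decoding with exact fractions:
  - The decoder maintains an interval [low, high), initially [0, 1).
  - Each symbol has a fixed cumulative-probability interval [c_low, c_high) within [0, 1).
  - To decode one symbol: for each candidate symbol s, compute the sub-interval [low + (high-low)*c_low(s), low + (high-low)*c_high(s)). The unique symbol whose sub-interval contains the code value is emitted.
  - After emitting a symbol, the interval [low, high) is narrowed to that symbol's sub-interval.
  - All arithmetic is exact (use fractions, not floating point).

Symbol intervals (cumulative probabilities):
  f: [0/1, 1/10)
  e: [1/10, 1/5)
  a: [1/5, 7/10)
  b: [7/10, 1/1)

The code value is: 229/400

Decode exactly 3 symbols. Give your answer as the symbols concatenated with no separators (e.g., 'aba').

Step 1: interval [0/1, 1/1), width = 1/1 - 0/1 = 1/1
  'f': [0/1 + 1/1*0/1, 0/1 + 1/1*1/10) = [0/1, 1/10)
  'e': [0/1 + 1/1*1/10, 0/1 + 1/1*1/5) = [1/10, 1/5)
  'a': [0/1 + 1/1*1/5, 0/1 + 1/1*7/10) = [1/5, 7/10) <- contains code 229/400
  'b': [0/1 + 1/1*7/10, 0/1 + 1/1*1/1) = [7/10, 1/1)
  emit 'a', narrow to [1/5, 7/10)
Step 2: interval [1/5, 7/10), width = 7/10 - 1/5 = 1/2
  'f': [1/5 + 1/2*0/1, 1/5 + 1/2*1/10) = [1/5, 1/4)
  'e': [1/5 + 1/2*1/10, 1/5 + 1/2*1/5) = [1/4, 3/10)
  'a': [1/5 + 1/2*1/5, 1/5 + 1/2*7/10) = [3/10, 11/20)
  'b': [1/5 + 1/2*7/10, 1/5 + 1/2*1/1) = [11/20, 7/10) <- contains code 229/400
  emit 'b', narrow to [11/20, 7/10)
Step 3: interval [11/20, 7/10), width = 7/10 - 11/20 = 3/20
  'f': [11/20 + 3/20*0/1, 11/20 + 3/20*1/10) = [11/20, 113/200)
  'e': [11/20 + 3/20*1/10, 11/20 + 3/20*1/5) = [113/200, 29/50) <- contains code 229/400
  'a': [11/20 + 3/20*1/5, 11/20 + 3/20*7/10) = [29/50, 131/200)
  'b': [11/20 + 3/20*7/10, 11/20 + 3/20*1/1) = [131/200, 7/10)
  emit 'e', narrow to [113/200, 29/50)

Answer: abe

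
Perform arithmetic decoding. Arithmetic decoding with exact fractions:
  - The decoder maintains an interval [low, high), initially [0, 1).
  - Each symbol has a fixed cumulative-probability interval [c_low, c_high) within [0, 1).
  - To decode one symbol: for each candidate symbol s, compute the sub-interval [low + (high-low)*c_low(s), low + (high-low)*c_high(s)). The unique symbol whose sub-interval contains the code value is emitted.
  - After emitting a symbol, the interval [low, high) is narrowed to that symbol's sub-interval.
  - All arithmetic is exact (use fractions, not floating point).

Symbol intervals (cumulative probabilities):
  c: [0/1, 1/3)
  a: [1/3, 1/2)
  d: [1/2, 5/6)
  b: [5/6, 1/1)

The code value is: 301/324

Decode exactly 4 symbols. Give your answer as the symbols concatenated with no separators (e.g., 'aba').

Step 1: interval [0/1, 1/1), width = 1/1 - 0/1 = 1/1
  'c': [0/1 + 1/1*0/1, 0/1 + 1/1*1/3) = [0/1, 1/3)
  'a': [0/1 + 1/1*1/3, 0/1 + 1/1*1/2) = [1/3, 1/2)
  'd': [0/1 + 1/1*1/2, 0/1 + 1/1*5/6) = [1/2, 5/6)
  'b': [0/1 + 1/1*5/6, 0/1 + 1/1*1/1) = [5/6, 1/1) <- contains code 301/324
  emit 'b', narrow to [5/6, 1/1)
Step 2: interval [5/6, 1/1), width = 1/1 - 5/6 = 1/6
  'c': [5/6 + 1/6*0/1, 5/6 + 1/6*1/3) = [5/6, 8/9)
  'a': [5/6 + 1/6*1/3, 5/6 + 1/6*1/2) = [8/9, 11/12)
  'd': [5/6 + 1/6*1/2, 5/6 + 1/6*5/6) = [11/12, 35/36) <- contains code 301/324
  'b': [5/6 + 1/6*5/6, 5/6 + 1/6*1/1) = [35/36, 1/1)
  emit 'd', narrow to [11/12, 35/36)
Step 3: interval [11/12, 35/36), width = 35/36 - 11/12 = 1/18
  'c': [11/12 + 1/18*0/1, 11/12 + 1/18*1/3) = [11/12, 101/108) <- contains code 301/324
  'a': [11/12 + 1/18*1/3, 11/12 + 1/18*1/2) = [101/108, 17/18)
  'd': [11/12 + 1/18*1/2, 11/12 + 1/18*5/6) = [17/18, 26/27)
  'b': [11/12 + 1/18*5/6, 11/12 + 1/18*1/1) = [26/27, 35/36)
  emit 'c', narrow to [11/12, 101/108)
Step 4: interval [11/12, 101/108), width = 101/108 - 11/12 = 1/54
  'c': [11/12 + 1/54*0/1, 11/12 + 1/54*1/3) = [11/12, 299/324)
  'a': [11/12 + 1/54*1/3, 11/12 + 1/54*1/2) = [299/324, 25/27)
  'd': [11/12 + 1/54*1/2, 11/12 + 1/54*5/6) = [25/27, 151/162) <- contains code 301/324
  'b': [11/12 + 1/54*5/6, 11/12 + 1/54*1/1) = [151/162, 101/108)
  emit 'd', narrow to [25/27, 151/162)

Answer: bdcd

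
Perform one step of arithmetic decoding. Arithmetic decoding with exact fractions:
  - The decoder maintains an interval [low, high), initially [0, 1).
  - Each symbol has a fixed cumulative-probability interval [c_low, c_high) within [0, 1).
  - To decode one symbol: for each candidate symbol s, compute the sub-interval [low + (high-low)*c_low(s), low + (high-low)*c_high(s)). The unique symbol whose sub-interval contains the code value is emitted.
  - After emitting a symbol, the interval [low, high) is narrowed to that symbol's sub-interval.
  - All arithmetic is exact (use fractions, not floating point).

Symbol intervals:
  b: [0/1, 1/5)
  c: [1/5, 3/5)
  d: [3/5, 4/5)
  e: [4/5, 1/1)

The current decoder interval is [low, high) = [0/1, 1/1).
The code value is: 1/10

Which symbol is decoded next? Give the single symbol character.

Answer: b

Derivation:
Interval width = high − low = 1/1 − 0/1 = 1/1
Scaled code = (code − low) / width = (1/10 − 0/1) / 1/1 = 1/10
  b: [0/1, 1/5) ← scaled code falls here ✓
  c: [1/5, 3/5) 
  d: [3/5, 4/5) 
  e: [4/5, 1/1) 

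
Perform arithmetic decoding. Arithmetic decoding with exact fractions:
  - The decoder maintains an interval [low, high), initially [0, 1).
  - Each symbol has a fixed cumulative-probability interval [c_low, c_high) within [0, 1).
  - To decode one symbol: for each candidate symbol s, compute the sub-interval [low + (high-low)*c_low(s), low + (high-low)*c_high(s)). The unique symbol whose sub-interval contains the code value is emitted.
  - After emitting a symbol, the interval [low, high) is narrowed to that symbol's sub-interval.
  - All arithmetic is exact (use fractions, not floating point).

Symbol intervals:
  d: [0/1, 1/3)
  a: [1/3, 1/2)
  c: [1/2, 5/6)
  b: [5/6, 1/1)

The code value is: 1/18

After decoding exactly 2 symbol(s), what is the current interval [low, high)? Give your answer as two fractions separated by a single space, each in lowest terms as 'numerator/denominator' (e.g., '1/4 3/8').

Answer: 0/1 1/9

Derivation:
Step 1: interval [0/1, 1/1), width = 1/1 - 0/1 = 1/1
  'd': [0/1 + 1/1*0/1, 0/1 + 1/1*1/3) = [0/1, 1/3) <- contains code 1/18
  'a': [0/1 + 1/1*1/3, 0/1 + 1/1*1/2) = [1/3, 1/2)
  'c': [0/1 + 1/1*1/2, 0/1 + 1/1*5/6) = [1/2, 5/6)
  'b': [0/1 + 1/1*5/6, 0/1 + 1/1*1/1) = [5/6, 1/1)
  emit 'd', narrow to [0/1, 1/3)
Step 2: interval [0/1, 1/3), width = 1/3 - 0/1 = 1/3
  'd': [0/1 + 1/3*0/1, 0/1 + 1/3*1/3) = [0/1, 1/9) <- contains code 1/18
  'a': [0/1 + 1/3*1/3, 0/1 + 1/3*1/2) = [1/9, 1/6)
  'c': [0/1 + 1/3*1/2, 0/1 + 1/3*5/6) = [1/6, 5/18)
  'b': [0/1 + 1/3*5/6, 0/1 + 1/3*1/1) = [5/18, 1/3)
  emit 'd', narrow to [0/1, 1/9)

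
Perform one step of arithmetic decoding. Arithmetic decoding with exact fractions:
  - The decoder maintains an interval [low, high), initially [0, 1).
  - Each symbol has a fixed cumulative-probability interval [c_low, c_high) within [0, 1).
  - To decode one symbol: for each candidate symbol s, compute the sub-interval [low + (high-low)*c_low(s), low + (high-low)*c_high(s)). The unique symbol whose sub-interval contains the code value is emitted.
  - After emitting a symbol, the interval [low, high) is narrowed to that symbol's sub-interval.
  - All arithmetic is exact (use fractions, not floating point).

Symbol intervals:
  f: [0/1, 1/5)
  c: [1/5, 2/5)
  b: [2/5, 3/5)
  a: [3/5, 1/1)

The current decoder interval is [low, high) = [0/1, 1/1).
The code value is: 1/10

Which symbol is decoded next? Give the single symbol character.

Interval width = high − low = 1/1 − 0/1 = 1/1
Scaled code = (code − low) / width = (1/10 − 0/1) / 1/1 = 1/10
  f: [0/1, 1/5) ← scaled code falls here ✓
  c: [1/5, 2/5) 
  b: [2/5, 3/5) 
  a: [3/5, 1/1) 

Answer: f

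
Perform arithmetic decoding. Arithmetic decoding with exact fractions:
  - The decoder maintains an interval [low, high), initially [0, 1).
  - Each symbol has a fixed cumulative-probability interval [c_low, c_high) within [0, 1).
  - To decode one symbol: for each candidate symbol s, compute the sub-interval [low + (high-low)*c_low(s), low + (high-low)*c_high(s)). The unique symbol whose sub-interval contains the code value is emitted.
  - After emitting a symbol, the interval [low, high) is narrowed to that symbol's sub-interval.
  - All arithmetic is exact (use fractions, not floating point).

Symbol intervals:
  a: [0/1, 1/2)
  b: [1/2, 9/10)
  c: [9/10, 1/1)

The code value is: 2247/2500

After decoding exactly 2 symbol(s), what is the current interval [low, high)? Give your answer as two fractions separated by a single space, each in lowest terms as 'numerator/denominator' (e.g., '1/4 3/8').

Answer: 43/50 9/10

Derivation:
Step 1: interval [0/1, 1/1), width = 1/1 - 0/1 = 1/1
  'a': [0/1 + 1/1*0/1, 0/1 + 1/1*1/2) = [0/1, 1/2)
  'b': [0/1 + 1/1*1/2, 0/1 + 1/1*9/10) = [1/2, 9/10) <- contains code 2247/2500
  'c': [0/1 + 1/1*9/10, 0/1 + 1/1*1/1) = [9/10, 1/1)
  emit 'b', narrow to [1/2, 9/10)
Step 2: interval [1/2, 9/10), width = 9/10 - 1/2 = 2/5
  'a': [1/2 + 2/5*0/1, 1/2 + 2/5*1/2) = [1/2, 7/10)
  'b': [1/2 + 2/5*1/2, 1/2 + 2/5*9/10) = [7/10, 43/50)
  'c': [1/2 + 2/5*9/10, 1/2 + 2/5*1/1) = [43/50, 9/10) <- contains code 2247/2500
  emit 'c', narrow to [43/50, 9/10)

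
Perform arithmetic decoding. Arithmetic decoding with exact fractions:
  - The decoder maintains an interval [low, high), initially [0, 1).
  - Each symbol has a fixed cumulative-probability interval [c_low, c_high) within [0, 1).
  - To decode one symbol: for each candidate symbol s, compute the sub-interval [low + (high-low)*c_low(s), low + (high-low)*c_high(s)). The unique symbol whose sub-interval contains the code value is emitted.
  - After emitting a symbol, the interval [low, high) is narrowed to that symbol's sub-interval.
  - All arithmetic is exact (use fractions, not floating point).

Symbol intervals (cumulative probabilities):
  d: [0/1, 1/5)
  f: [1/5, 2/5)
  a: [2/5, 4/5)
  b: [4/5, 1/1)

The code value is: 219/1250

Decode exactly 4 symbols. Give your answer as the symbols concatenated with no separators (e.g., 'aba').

Step 1: interval [0/1, 1/1), width = 1/1 - 0/1 = 1/1
  'd': [0/1 + 1/1*0/1, 0/1 + 1/1*1/5) = [0/1, 1/5) <- contains code 219/1250
  'f': [0/1 + 1/1*1/5, 0/1 + 1/1*2/5) = [1/5, 2/5)
  'a': [0/1 + 1/1*2/5, 0/1 + 1/1*4/5) = [2/5, 4/5)
  'b': [0/1 + 1/1*4/5, 0/1 + 1/1*1/1) = [4/5, 1/1)
  emit 'd', narrow to [0/1, 1/5)
Step 2: interval [0/1, 1/5), width = 1/5 - 0/1 = 1/5
  'd': [0/1 + 1/5*0/1, 0/1 + 1/5*1/5) = [0/1, 1/25)
  'f': [0/1 + 1/5*1/5, 0/1 + 1/5*2/5) = [1/25, 2/25)
  'a': [0/1 + 1/5*2/5, 0/1 + 1/5*4/5) = [2/25, 4/25)
  'b': [0/1 + 1/5*4/5, 0/1 + 1/5*1/1) = [4/25, 1/5) <- contains code 219/1250
  emit 'b', narrow to [4/25, 1/5)
Step 3: interval [4/25, 1/5), width = 1/5 - 4/25 = 1/25
  'd': [4/25 + 1/25*0/1, 4/25 + 1/25*1/5) = [4/25, 21/125)
  'f': [4/25 + 1/25*1/5, 4/25 + 1/25*2/5) = [21/125, 22/125) <- contains code 219/1250
  'a': [4/25 + 1/25*2/5, 4/25 + 1/25*4/5) = [22/125, 24/125)
  'b': [4/25 + 1/25*4/5, 4/25 + 1/25*1/1) = [24/125, 1/5)
  emit 'f', narrow to [21/125, 22/125)
Step 4: interval [21/125, 22/125), width = 22/125 - 21/125 = 1/125
  'd': [21/125 + 1/125*0/1, 21/125 + 1/125*1/5) = [21/125, 106/625)
  'f': [21/125 + 1/125*1/5, 21/125 + 1/125*2/5) = [106/625, 107/625)
  'a': [21/125 + 1/125*2/5, 21/125 + 1/125*4/5) = [107/625, 109/625)
  'b': [21/125 + 1/125*4/5, 21/125 + 1/125*1/1) = [109/625, 22/125) <- contains code 219/1250
  emit 'b', narrow to [109/625, 22/125)

Answer: dbfb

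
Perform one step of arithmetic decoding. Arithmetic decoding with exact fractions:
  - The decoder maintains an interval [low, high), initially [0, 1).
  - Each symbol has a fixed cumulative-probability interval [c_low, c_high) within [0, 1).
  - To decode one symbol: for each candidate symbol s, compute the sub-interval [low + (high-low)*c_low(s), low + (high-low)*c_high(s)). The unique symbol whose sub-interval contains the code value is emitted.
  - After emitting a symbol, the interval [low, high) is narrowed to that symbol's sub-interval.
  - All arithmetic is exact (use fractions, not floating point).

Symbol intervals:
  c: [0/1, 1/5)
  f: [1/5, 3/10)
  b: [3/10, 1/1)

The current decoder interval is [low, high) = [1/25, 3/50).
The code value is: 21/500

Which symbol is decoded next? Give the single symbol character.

Interval width = high − low = 3/50 − 1/25 = 1/50
Scaled code = (code − low) / width = (21/500 − 1/25) / 1/50 = 1/10
  c: [0/1, 1/5) ← scaled code falls here ✓
  f: [1/5, 3/10) 
  b: [3/10, 1/1) 

Answer: c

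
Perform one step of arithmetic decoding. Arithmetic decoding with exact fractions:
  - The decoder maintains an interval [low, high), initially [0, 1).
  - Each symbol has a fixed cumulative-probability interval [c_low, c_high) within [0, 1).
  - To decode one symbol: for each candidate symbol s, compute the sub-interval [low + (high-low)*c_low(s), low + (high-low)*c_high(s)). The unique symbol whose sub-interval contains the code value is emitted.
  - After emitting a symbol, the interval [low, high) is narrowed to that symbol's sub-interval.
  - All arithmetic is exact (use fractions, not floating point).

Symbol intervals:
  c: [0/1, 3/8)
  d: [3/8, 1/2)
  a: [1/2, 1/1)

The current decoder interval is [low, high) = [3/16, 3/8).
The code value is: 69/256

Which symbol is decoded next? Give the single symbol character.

Interval width = high − low = 3/8 − 3/16 = 3/16
Scaled code = (code − low) / width = (69/256 − 3/16) / 3/16 = 7/16
  c: [0/1, 3/8) 
  d: [3/8, 1/2) ← scaled code falls here ✓
  a: [1/2, 1/1) 

Answer: d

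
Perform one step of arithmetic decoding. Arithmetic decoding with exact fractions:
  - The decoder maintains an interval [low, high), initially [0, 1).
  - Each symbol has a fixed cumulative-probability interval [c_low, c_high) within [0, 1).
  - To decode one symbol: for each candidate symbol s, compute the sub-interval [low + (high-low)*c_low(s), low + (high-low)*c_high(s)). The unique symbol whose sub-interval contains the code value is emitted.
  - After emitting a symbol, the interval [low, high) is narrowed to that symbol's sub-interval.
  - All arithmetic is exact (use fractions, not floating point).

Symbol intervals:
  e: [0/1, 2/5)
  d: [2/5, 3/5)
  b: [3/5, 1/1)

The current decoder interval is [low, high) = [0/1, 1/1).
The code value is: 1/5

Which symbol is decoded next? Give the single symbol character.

Answer: e

Derivation:
Interval width = high − low = 1/1 − 0/1 = 1/1
Scaled code = (code − low) / width = (1/5 − 0/1) / 1/1 = 1/5
  e: [0/1, 2/5) ← scaled code falls here ✓
  d: [2/5, 3/5) 
  b: [3/5, 1/1) 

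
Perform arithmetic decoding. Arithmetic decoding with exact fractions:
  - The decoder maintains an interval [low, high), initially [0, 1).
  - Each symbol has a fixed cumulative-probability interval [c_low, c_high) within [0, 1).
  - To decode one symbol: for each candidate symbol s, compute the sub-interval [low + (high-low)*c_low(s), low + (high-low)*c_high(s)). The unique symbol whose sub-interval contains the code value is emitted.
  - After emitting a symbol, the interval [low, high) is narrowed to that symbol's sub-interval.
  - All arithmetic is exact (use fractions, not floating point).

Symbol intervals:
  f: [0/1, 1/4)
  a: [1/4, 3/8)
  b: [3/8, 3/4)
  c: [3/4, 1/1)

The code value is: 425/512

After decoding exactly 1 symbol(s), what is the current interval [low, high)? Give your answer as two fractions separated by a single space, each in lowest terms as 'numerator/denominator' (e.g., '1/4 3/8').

Step 1: interval [0/1, 1/1), width = 1/1 - 0/1 = 1/1
  'f': [0/1 + 1/1*0/1, 0/1 + 1/1*1/4) = [0/1, 1/4)
  'a': [0/1 + 1/1*1/4, 0/1 + 1/1*3/8) = [1/4, 3/8)
  'b': [0/1 + 1/1*3/8, 0/1 + 1/1*3/4) = [3/8, 3/4)
  'c': [0/1 + 1/1*3/4, 0/1 + 1/1*1/1) = [3/4, 1/1) <- contains code 425/512
  emit 'c', narrow to [3/4, 1/1)

Answer: 3/4 1/1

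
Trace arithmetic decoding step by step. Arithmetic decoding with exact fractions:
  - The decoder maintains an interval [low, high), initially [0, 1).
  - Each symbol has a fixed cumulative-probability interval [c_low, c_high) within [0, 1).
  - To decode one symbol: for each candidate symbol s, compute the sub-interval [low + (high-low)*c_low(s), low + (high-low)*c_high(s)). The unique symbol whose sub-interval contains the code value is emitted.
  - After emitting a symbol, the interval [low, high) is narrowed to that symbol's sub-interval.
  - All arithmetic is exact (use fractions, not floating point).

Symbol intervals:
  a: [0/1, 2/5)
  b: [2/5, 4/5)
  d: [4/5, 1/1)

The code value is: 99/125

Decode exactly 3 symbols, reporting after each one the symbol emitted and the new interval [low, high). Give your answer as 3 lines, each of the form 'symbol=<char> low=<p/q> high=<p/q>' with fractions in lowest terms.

Answer: symbol=b low=2/5 high=4/5
symbol=d low=18/25 high=4/5
symbol=d low=98/125 high=4/5

Derivation:
Step 1: interval [0/1, 1/1), width = 1/1 - 0/1 = 1/1
  'a': [0/1 + 1/1*0/1, 0/1 + 1/1*2/5) = [0/1, 2/5)
  'b': [0/1 + 1/1*2/5, 0/1 + 1/1*4/5) = [2/5, 4/5) <- contains code 99/125
  'd': [0/1 + 1/1*4/5, 0/1 + 1/1*1/1) = [4/5, 1/1)
  emit 'b', narrow to [2/5, 4/5)
Step 2: interval [2/5, 4/5), width = 4/5 - 2/5 = 2/5
  'a': [2/5 + 2/5*0/1, 2/5 + 2/5*2/5) = [2/5, 14/25)
  'b': [2/5 + 2/5*2/5, 2/5 + 2/5*4/5) = [14/25, 18/25)
  'd': [2/5 + 2/5*4/5, 2/5 + 2/5*1/1) = [18/25, 4/5) <- contains code 99/125
  emit 'd', narrow to [18/25, 4/5)
Step 3: interval [18/25, 4/5), width = 4/5 - 18/25 = 2/25
  'a': [18/25 + 2/25*0/1, 18/25 + 2/25*2/5) = [18/25, 94/125)
  'b': [18/25 + 2/25*2/5, 18/25 + 2/25*4/5) = [94/125, 98/125)
  'd': [18/25 + 2/25*4/5, 18/25 + 2/25*1/1) = [98/125, 4/5) <- contains code 99/125
  emit 'd', narrow to [98/125, 4/5)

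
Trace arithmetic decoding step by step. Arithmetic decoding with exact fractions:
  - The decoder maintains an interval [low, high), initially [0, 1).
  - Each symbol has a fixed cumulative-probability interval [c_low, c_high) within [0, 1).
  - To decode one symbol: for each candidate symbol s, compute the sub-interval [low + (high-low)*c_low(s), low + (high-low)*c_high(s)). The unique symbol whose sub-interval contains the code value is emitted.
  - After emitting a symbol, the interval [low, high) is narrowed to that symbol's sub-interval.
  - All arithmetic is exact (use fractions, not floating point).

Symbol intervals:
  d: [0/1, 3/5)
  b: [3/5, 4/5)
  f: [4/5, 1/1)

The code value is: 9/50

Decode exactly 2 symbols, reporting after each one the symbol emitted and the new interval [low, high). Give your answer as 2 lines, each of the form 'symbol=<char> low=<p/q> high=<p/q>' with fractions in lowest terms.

Step 1: interval [0/1, 1/1), width = 1/1 - 0/1 = 1/1
  'd': [0/1 + 1/1*0/1, 0/1 + 1/1*3/5) = [0/1, 3/5) <- contains code 9/50
  'b': [0/1 + 1/1*3/5, 0/1 + 1/1*4/5) = [3/5, 4/5)
  'f': [0/1 + 1/1*4/5, 0/1 + 1/1*1/1) = [4/5, 1/1)
  emit 'd', narrow to [0/1, 3/5)
Step 2: interval [0/1, 3/5), width = 3/5 - 0/1 = 3/5
  'd': [0/1 + 3/5*0/1, 0/1 + 3/5*3/5) = [0/1, 9/25) <- contains code 9/50
  'b': [0/1 + 3/5*3/5, 0/1 + 3/5*4/5) = [9/25, 12/25)
  'f': [0/1 + 3/5*4/5, 0/1 + 3/5*1/1) = [12/25, 3/5)
  emit 'd', narrow to [0/1, 9/25)

Answer: symbol=d low=0/1 high=3/5
symbol=d low=0/1 high=9/25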